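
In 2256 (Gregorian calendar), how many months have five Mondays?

4

A month of length L has five Mondays iff its first Monday is on day ≤ L−28 (so day 1–3 in a 31-day month, 1–2 in a 30-day month, day 1 in a leap February).
Checking each month of 2256: Jan starts Tue (31d); Feb starts Fri (29d); Mar starts Sat (31d) ✓; Apr starts Tue (30d); May starts Thu (31d); Jun starts Sun (30d) ✓; Jul starts Tue (31d); Aug starts Fri (31d); Sep starts Mon (30d) ✓; Oct starts Wed (31d); Nov starts Sat (30d); Dec starts Mon (31d) ✓.
Five-Monday months: March, June, September, December → 4.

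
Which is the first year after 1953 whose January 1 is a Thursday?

Jan 1 advances by 2 weekdays after a leap year and by 1 after a common year.
1953: Jan 1 is Thursday.
1954: Friday
1955: Saturday
1956: Sunday (leap)
1957: Tuesday
1958: Wednesday
1959: Thursday
1959 begins on a Thursday

1959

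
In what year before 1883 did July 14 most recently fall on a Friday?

1882

From one year to the next, a fixed date's weekday advances by 1, or by 2 when a Feb 29 lies between the two dates.
1883: July 14 is Saturday.
1882: Friday (−1)
July 14 falls on a Friday in 1882.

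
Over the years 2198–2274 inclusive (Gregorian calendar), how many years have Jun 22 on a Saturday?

12

Track Jun 22's weekday year by year (advancing +1, or +2 across a Feb 29):
  2198: Fri  2199: Sat (+1) ✓  2200: Sun (+1)  2201: Mon (+1)  2202: Tue (+1)
  2203: Wed (+1)  2204: Fri (+2)  2205: Sat (+1) ✓  2206: Sun (+1)  2207: Mon (+1)
  2208: Wed (+2)  2209: Thu (+1)  2210: Fri (+1)  2211: Sat (+1) ✓  … (49 more years) …
  2261: Sat (+1) ✓  2262: Sun (+1)  2263: Mon (+1)  2264: Wed (+2)  2265: Thu (+1)
  2266: Fri (+1)  2267: Sat (+1) ✓  2268: Mon (+2)  2269: Tue (+1)  2270: Wed (+1)
  2271: Thu (+1)  2272: Sat (+2) ✓  2273: Sun (+1)  2274: Mon (+1)
Saturday years: 2199, 2205, 2211, 2216, 2222, 2233, 2239, 2244, 2250, 2261, 2267, 2272 — 12 in total.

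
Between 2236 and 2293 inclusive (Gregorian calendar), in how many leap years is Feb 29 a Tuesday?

Leap years in 2236–2293: 15 of them.
Feb 29 weekday advances by 5 (mod 7) from one leap year to the next four years later (or differs when a century non-leap intervenes).
Leap-day weekdays: 2236:Mon 2240:Sat 2244:Thu 2248:Tue✓ 2252:Sun 2256:Fri 2260:Wed 2264:Mon 2268:Sat 2272:Thu 2276:Tue✓ 2280:Sun 2284:Fri 2288:Wed 2292:Mon
Tuesday: 2248, 2276 → 2.

2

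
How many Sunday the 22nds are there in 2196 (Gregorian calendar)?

Check the 22nd of each month of 2196: Jan 22: Fri, Feb 22: Mon, Mar 22: Tue, Apr 22: Fri, May 22: Sun, Jun 22: Wed, Jul 22: Fri, Aug 22: Mon, Sep 22: Thu, Oct 22: Sat, Nov 22: Tue, Dec 22: Thu.
Sunday occurs in May — 1 month.

1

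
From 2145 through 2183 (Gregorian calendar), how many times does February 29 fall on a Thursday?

2

Leap years in 2145–2183: 9 of them.
Feb 29 weekday advances by 5 (mod 7) from one leap year to the next four years later (or differs when a century non-leap intervenes).
Leap-day weekdays: 2148:Thu✓ 2152:Tue 2156:Sun 2160:Fri 2164:Wed 2168:Mon 2172:Sat 2176:Thu✓ 2180:Tue
Thursday: 2148, 2176 → 2.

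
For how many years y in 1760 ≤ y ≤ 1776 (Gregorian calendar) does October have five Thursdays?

8

October has 31 days; it has five Thursdays when Thursday falls among the first (month-length − 28) days — i.e. when October 1 is one of Thursday/Wednesday/Tuesday.
October 1 by year: 1760:Wed✓ 1761:Thu✓ 1762:Fri 1763:Sat 1764:Mon 1765:Tue✓ 1766:Wed✓ 1767:Thu✓ 1768:Sat 1769:Sun 1770:Mon 1771:Tue✓ 1772:Thu✓ 1773:Fri 1774:Sat 1775:Sun 1776:Tue✓
Years with five Thursdays: 1760, 1761, 1765, 1766, 1767, 1771, 1772, 1776 → 8.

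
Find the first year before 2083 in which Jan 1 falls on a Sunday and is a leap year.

2068

Jan 1 advances by 2 weekdays after a leap year and by 1 after a common year.
2083: Jan 1 is Friday.
2082: Thursday
2081: Wednesday
2080: Monday (leap)
2079: Sunday
2078: Saturday
2077: Friday
2076: Wednesday (leap)
2075: Tuesday
2074: Monday
2073: Sunday
2072: Friday (leap)
2071: Thursday
2070: Wednesday
2069: Tuesday
2068: Sunday (leap)
2068 begins on a Sunday and is a leap year.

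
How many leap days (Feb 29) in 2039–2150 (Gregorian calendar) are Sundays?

Leap years in 2039–2150: 27 of them.
Feb 29 weekday advances by 5 (mod 7) from one leap year to the next four years later (or differs when a century non-leap intervenes).
Leap-day weekdays: 2040:Wed 2044:Mon 2048:Sat 2052:Thu 2056:Tue 2060:Sun✓ 2064:Fri 2068:Wed 2072:Mon 2076:Sat 2080:Thu 2084:Tue 2088:Sun✓ 2092:Fri 2096:Wed 2104:Fri 2108:Wed 2112:Mon 2116:Sat 2120:Thu 2124:Tue 2128:Sun✓ 2132:Fri 2136:Wed 2140:Mon 2144:Sat 2148:Thu
Sunday: 2060, 2088, 2128 → 3.

3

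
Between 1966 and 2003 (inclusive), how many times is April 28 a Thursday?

Track April 28's weekday year by year (advancing +1, or +2 across a Feb 29):
  1966: Thu ✓  1967: Fri (+1)  1968: Sun (+2)  1969: Mon (+1)  1970: Tue (+1)
  1971: Wed (+1)  1972: Fri (+2)  1973: Sat (+1)  1974: Sun (+1)  1975: Mon (+1)
  1976: Wed (+2)  1977: Thu (+1) ✓  1978: Fri (+1)  1979: Sat (+1)  … (10 more years) …
  1990: Sat (+1)  1991: Sun (+1)  1992: Tue (+2)  1993: Wed (+1)  1994: Thu (+1) ✓
  1995: Fri (+1)  1996: Sun (+2)  1997: Mon (+1)  1998: Tue (+1)  1999: Wed (+1)
  2000: Fri (+2)  2001: Sat (+1)  2002: Sun (+1)  2003: Mon (+1)
Thursday years: 1966, 1977, 1983, 1988, 1994 — 5 in total.

5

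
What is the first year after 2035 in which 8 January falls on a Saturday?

From one year to the next, a fixed date's weekday advances by 1, or by 2 when a Feb 29 lies between the two dates.
2035: January 8 is Monday.
2036: Tuesday (+1)
2037: Thursday (+2)
2038: Friday (+1)
2039: Saturday (+1)
8 January falls on a Saturday in 2039.

2039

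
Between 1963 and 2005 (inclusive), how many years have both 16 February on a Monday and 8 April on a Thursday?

Check each year's weekday for 16 February and 8 April:
  1963: Sat/Mon  1964: Sun/Wed  1965: Tue/Thu  1966: Wed/Fri  1967: Thu/Sat  1968: Fri/Mon  1969: Sun/Tue  1970: Mon/Wed  1971: Tue/Thu  1972: Wed/Sat  1973: Fri/Sun  1974: Sat/Mon  1975: Sun/Tue  1976: Mon/Thu ✓  …(15 more)…  1992: Sun/Wed  1993: Tue/Thu  1994: Wed/Fri  1995: Thu/Sat  1996: Fri/Mon  1997: Sun/Tue  1998: Mon/Wed  1999: Tue/Thu  2000: Wed/Sat  2001: Fri/Sun  2002: Sat/Mon  2003: Sun/Tue  2004: Mon/Thu ✓  2005: Wed/Fri
Both conditions hold in: 1976, 2004 — 2.

2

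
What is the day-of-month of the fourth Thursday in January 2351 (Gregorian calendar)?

January 1, 2351 is a Monday, so the first Thursday is the 4th.
The fourth Thursday is 4 + 21 = 25.

25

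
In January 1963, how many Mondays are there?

January 1963 has 31 days and begins on Tuesday.
The first Monday is January 7.
Mondays fall on 7, 14, 21, 28 — that's 4.

4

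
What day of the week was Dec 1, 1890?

January 1, 1890 is a Wednesday.
December 1 is day 335 of the year, i.e. 334 days after Jan 1.
334 mod 7 = 5, so advance 5 weekdays from Wednesday: Monday.

Monday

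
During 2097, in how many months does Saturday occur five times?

A month of length L has five Saturdays iff its first Saturday is on day ≤ L−28 (so day 1–3 in a 31-day month, 1–2 in a 30-day month, day 1 in a leap February).
Checking each month of 2097: Jan starts Tue (31d); Feb starts Fri (28d); Mar starts Fri (31d) ✓; Apr starts Mon (30d); May starts Wed (31d); Jun starts Sat (30d) ✓; Jul starts Mon (31d); Aug starts Thu (31d) ✓; Sep starts Sun (30d); Oct starts Tue (31d); Nov starts Fri (30d) ✓; Dec starts Sun (31d).
Five-Saturday months: March, June, August, November → 4.

4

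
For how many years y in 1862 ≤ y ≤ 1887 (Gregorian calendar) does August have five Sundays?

August has 31 days; it has five Sundays when Sunday falls among the first (month-length − 28) days — i.e. when August 1 is one of Sunday/Saturday/Friday.
August 1 by year: 1862:Fri✓ 1863:Sat✓ 1864:Mon 1865:Tue 1866:Wed 1867:Thu 1868:Sat✓ 1869:Sun✓ 1870:Mon 1871:Tue 1872:Thu 1873:Fri✓ 1874:Sat✓ 1875:Sun✓ 1876:Tue 1877:Wed 1878:Thu 1879:Fri✓ 1880:Sun✓ 1881:Mon 1882:Tue 1883:Wed 1884:Fri✓ 1885:Sat✓ 1886:Sun✓ 1887:Mon
Years with five Sundays: 1862, 1863, 1868, 1869, 1873, 1874, 1875, 1879, 1880, 1884, 1885, 1886 → 12.

12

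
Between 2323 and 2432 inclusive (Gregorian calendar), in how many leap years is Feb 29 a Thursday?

4

Leap years in 2323–2432: 28 of them.
Feb 29 weekday advances by 5 (mod 7) from one leap year to the next four years later (or differs when a century non-leap intervenes).
Leap-day weekdays: 2324:Fri 2328:Wed 2332:Mon 2336:Sat 2340:Thu✓ 2344:Tue 2348:Sun 2352:Fri 2356:Wed 2360:Mon 2364:Sat 2368:Thu✓ 2372:Tue 2376:Sun 2380:Fri 2384:Wed 2388:Mon 2392:Sat 2396:Thu✓ 2400:Tue 2404:Sun 2408:Fri 2412:Wed 2416:Mon 2420:Sat 2424:Thu✓ 2428:Tue 2432:Sun
Thursday: 2340, 2368, 2396, 2424 → 4.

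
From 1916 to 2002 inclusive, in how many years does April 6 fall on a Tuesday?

Track April 6's weekday year by year (advancing +1, or +2 across a Feb 29):
  1916: Thu  1917: Fri (+1)  1918: Sat (+1)  1919: Sun (+1)  1920: Tue (+2) ✓
  1921: Wed (+1)  1922: Thu (+1)  1923: Fri (+1)  1924: Sun (+2)  1925: Mon (+1)
  1926: Tue (+1) ✓  1927: Wed (+1)  1928: Fri (+2)  1929: Sat (+1)  … (59 more years) …
  1989: Thu (+1)  1990: Fri (+1)  1991: Sat (+1)  1992: Mon (+2)  1993: Tue (+1) ✓
  1994: Wed (+1)  1995: Thu (+1)  1996: Sat (+2)  1997: Sun (+1)  1998: Mon (+1)
  1999: Tue (+1) ✓  2000: Thu (+2)  2001: Fri (+1)  2002: Sat (+1)
Tuesday years: 1920, 1926, 1937, 1943, 1948, 1954, 1965, 1971, 1976, 1982, 1993, 1999 — 12 in total.

12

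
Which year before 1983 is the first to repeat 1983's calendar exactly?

1977

Two years share a calendar iff Jan 1 falls on the same weekday and both are leap or both are common. 1983: Jan 1 is Saturday, common year.
1982: Jan 1 Friday, common
1981: Jan 1 Thursday, common
1980: Jan 1 Tuesday, leap
1979: Jan 1 Monday, common
1978: Jan 1 Sunday, common
1977: Jan 1 Saturday, common
1977 matches on both conditions.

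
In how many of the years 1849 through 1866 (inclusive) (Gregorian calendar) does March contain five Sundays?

March has 31 days; it has five Sundays when Sunday falls among the first (month-length − 28) days — i.e. when March 1 is one of Sunday/Saturday/Friday.
March 1 by year: 1849:Thu 1850:Fri✓ 1851:Sat✓ 1852:Mon 1853:Tue 1854:Wed 1855:Thu 1856:Sat✓ 1857:Sun✓ 1858:Mon 1859:Tue 1860:Thu 1861:Fri✓ 1862:Sat✓ 1863:Sun✓ 1864:Tue 1865:Wed 1866:Thu
Years with five Sundays: 1850, 1851, 1856, 1857, 1861, 1862, 1863 → 7.

7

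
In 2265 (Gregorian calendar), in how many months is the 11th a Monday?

2

Check the 11th of each month of 2265: Jan 11: Wed, Feb 11: Sat, Mar 11: Sat, Apr 11: Tue, May 11: Thu, Jun 11: Sun, Jul 11: Tue, Aug 11: Fri, Sep 11: Mon, Oct 11: Wed, Nov 11: Sat, Dec 11: Mon.
Monday occurs in September, December — 2 months.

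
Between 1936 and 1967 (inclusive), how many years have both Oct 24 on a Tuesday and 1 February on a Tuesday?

Check each year's weekday for Oct 24 and 1 February:
  1936: Sat/Sat  1937: Sun/Mon  1938: Mon/Tue  1939: Tue/Wed  1940: Thu/Thu  1941: Fri/Sat  1942: Sat/Sun  1943: Sun/Mon  1944: Tue/Tue ✓  1945: Wed/Thu  1946: Thu/Fri  1947: Fri/Sat  1948: Sun/Sun  1949: Mon/Tue  …(4 more)…  1954: Sun/Mon  1955: Mon/Tue  1956: Wed/Wed  1957: Thu/Fri  1958: Fri/Sat  1959: Sat/Sun  1960: Mon/Mon  1961: Tue/Wed  1962: Wed/Thu  1963: Thu/Fri  1964: Sat/Sat  1965: Sun/Mon  1966: Mon/Tue  1967: Tue/Wed
Both conditions hold in: 1944 — 1.

1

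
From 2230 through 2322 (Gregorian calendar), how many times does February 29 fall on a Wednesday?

Leap years in 2230–2322: 22 of them.
Feb 29 weekday advances by 5 (mod 7) from one leap year to the next four years later (or differs when a century non-leap intervenes).
Leap-day weekdays: 2232:Wed✓ 2236:Mon 2240:Sat 2244:Thu 2248:Tue 2252:Sun 2256:Fri 2260:Wed✓ 2264:Mon 2268:Sat 2272:Thu 2276:Tue 2280:Sun 2284:Fri 2288:Wed✓ 2292:Mon 2296:Sat 2304:Mon 2308:Sat 2312:Thu 2316:Tue 2320:Sun
Wednesday: 2232, 2260, 2288 → 3.

3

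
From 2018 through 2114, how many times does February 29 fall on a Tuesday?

3

Leap years in 2018–2114: 23 of them.
Feb 29 weekday advances by 5 (mod 7) from one leap year to the next four years later (or differs when a century non-leap intervenes).
Leap-day weekdays: 2020:Sat 2024:Thu 2028:Tue✓ 2032:Sun 2036:Fri 2040:Wed 2044:Mon 2048:Sat 2052:Thu 2056:Tue✓ 2060:Sun 2064:Fri 2068:Wed 2072:Mon 2076:Sat 2080:Thu 2084:Tue✓ 2088:Sun 2092:Fri 2096:Wed 2104:Fri 2108:Wed 2112:Mon
Tuesday: 2028, 2056, 2084 → 3.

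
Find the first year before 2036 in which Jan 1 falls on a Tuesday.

Jan 1 advances by 2 weekdays after a leap year and by 1 after a common year.
2036: Jan 1 is Tuesday (leap).
2035: Monday
2034: Sunday
2033: Saturday
2032: Thursday (leap)
2031: Wednesday
2030: Tuesday
2030 begins on a Tuesday

2030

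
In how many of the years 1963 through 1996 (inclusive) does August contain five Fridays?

August has 31 days; it has five Fridays when Friday falls among the first (month-length − 28) days — i.e. when August 1 is one of Friday/Thursday/Wednesday.
August 1 by year: 1963:Thu✓ 1964:Sat 1965:Sun 1966:Mon 1967:Tue 1968:Thu✓ 1969:Fri✓ 1970:Sat 1971:Sun 1972:Tue 1973:Wed✓ 1974:Thu✓ 1975:Fri✓ 1976:Sun 1977:Mon …(4 more)… 1982:Sun 1983:Mon 1984:Wed✓ 1985:Thu✓ 1986:Fri✓ 1987:Sat 1988:Mon 1989:Tue 1990:Wed✓ 1991:Thu✓ 1992:Sat 1993:Sun 1994:Mon 1995:Tue 1996:Thu✓
Years with five Fridays: 1963, 1968, 1969, 1973, 1974, 1975, 1979, 1980, 1984, 1985, 1986, 1990, 1991, 1996 → 14.

14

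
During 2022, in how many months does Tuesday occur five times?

A month of length L has five Tuesdays iff its first Tuesday is on day ≤ L−28 (so day 1–3 in a 31-day month, 1–2 in a 30-day month, day 1 in a leap February).
Checking each month of 2022: Jan starts Sat (31d); Feb starts Tue (28d); Mar starts Tue (31d) ✓; Apr starts Fri (30d); May starts Sun (31d) ✓; Jun starts Wed (30d); Jul starts Fri (31d); Aug starts Mon (31d) ✓; Sep starts Thu (30d); Oct starts Sat (31d); Nov starts Tue (30d) ✓; Dec starts Thu (31d).
Five-Tuesday months: March, May, August, November → 4.

4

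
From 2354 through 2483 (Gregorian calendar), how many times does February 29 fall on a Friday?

Leap years in 2354–2483: 32 of them.
Feb 29 weekday advances by 5 (mod 7) from one leap year to the next four years later (or differs when a century non-leap intervenes).
Leap-day weekdays: 2356:Wed 2360:Mon 2364:Sat 2368:Thu 2372:Tue 2376:Sun 2380:Fri✓ 2384:Wed 2388:Mon 2392:Sat 2396:Thu 2400:Tue 2404:Sun …(6 more)… 2432:Sun 2436:Fri✓ 2440:Wed 2444:Mon 2448:Sat 2452:Thu 2456:Tue 2460:Sun 2464:Fri✓ 2468:Wed 2472:Mon 2476:Sat 2480:Thu
Friday: 2380, 2408, 2436, 2464 → 4.

4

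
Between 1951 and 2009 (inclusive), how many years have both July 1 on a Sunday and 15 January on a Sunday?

2

Check each year's weekday for July 1 and 15 January:
  1951: Sun/Mon  1952: Tue/Tue  1953: Wed/Thu  1954: Thu/Fri  1955: Fri/Sat  1956: Sun/Sun ✓  1957: Mon/Tue  1958: Tue/Wed  1959: Wed/Thu  1960: Fri/Fri  1961: Sat/Sun  1962: Sun/Mon  1963: Mon/Tue  1964: Wed/Wed  …(31 more)…  1996: Mon/Mon  1997: Tue/Wed  1998: Wed/Thu  1999: Thu/Fri  2000: Sat/Sat  2001: Sun/Mon  2002: Mon/Tue  2003: Tue/Wed  2004: Thu/Thu  2005: Fri/Sat  2006: Sat/Sun  2007: Sun/Mon  2008: Tue/Tue  2009: Wed/Thu
Both conditions hold in: 1956, 1984 — 2.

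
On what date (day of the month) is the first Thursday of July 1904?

7

July 1, 1904 is a Friday, so the first Thursday is the 7th.
The first Thursday is 7 + 0 = 7.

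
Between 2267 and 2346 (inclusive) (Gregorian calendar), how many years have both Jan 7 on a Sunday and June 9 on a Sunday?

3

Check each year's weekday for Jan 7 and June 9:
  2267: Mon/Sun  2268: Tue/Tue  2269: Thu/Wed  2270: Fri/Thu  2271: Sat/Fri  2272: Sun/Sun ✓  2273: Tue/Mon  2274: Wed/Tue  2275: Thu/Wed  2276: Fri/Fri  2277: Sun/Sat  2278: Mon/Sun  2279: Tue/Mon  2280: Wed/Wed  …(52 more)…  2333: Sat/Fri  2334: Sun/Sat  2335: Mon/Sun  2336: Tue/Tue  2337: Thu/Wed  2338: Fri/Thu  2339: Sat/Fri  2340: Sun/Sun ✓  2341: Tue/Mon  2342: Wed/Tue  2343: Thu/Wed  2344: Fri/Fri  2345: Sun/Sat  2346: Mon/Sun
Both conditions hold in: 2272, 2312, 2340 — 3.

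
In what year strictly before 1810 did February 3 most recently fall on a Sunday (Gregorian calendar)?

From one year to the next, a fixed date's weekday advances by 1, or by 2 when a Feb 29 lies between the two dates.
1810: February 3 is Saturday.
1809: Friday (−1)
1808: Wednesday (−2)
1807: Tuesday (−1)
1806: Monday (−1)
1805: Sunday (−1)
February 3 falls on a Sunday in 1805.

1805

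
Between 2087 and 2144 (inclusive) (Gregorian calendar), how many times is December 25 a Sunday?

Track December 25's weekday year by year (advancing +1, or +2 across a Feb 29):
  2087: Thu  2088: Sat (+2)  2089: Sun (+1) ✓  2090: Mon (+1)  2091: Tue (+1)
  2092: Thu (+2)  2093: Fri (+1)  2094: Sat (+1)  2095: Sun (+1) ✓  2096: Tue (+2)
  2097: Wed (+1)  2098: Thu (+1)  2099: Fri (+1)  2100: Sat (+1)  … (30 more years) …
  2131: Tue (+1)  2132: Thu (+2)  2133: Fri (+1)  2134: Sat (+1)  2135: Sun (+1) ✓
  2136: Tue (+2)  2137: Wed (+1)  2138: Thu (+1)  2139: Fri (+1)  2140: Sun (+2) ✓
  2141: Mon (+1)  2142: Tue (+1)  2143: Wed (+1)  2144: Fri (+2)
Sunday years: 2089, 2095, 2101, 2107, 2112, 2118, 2129, 2135, 2140 — 9 in total.

9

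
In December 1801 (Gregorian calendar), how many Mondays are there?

December 1801 has 31 days and begins on Tuesday.
The first Monday is December 7.
Mondays fall on 7, 14, 21, 28 — that's 4.

4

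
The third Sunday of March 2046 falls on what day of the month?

18

March 1, 2046 is a Thursday, so the first Sunday is the 4th.
The third Sunday is 4 + 14 = 18.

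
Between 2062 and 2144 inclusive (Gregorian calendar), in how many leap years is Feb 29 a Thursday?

Leap years in 2062–2144: 20 of them.
Feb 29 weekday advances by 5 (mod 7) from one leap year to the next four years later (or differs when a century non-leap intervenes).
Leap-day weekdays: 2064:Fri 2068:Wed 2072:Mon 2076:Sat 2080:Thu✓ 2084:Tue 2088:Sun 2092:Fri 2096:Wed 2104:Fri 2108:Wed 2112:Mon 2116:Sat 2120:Thu✓ 2124:Tue 2128:Sun 2132:Fri 2136:Wed 2140:Mon 2144:Sat
Thursday: 2080, 2120 → 2.

2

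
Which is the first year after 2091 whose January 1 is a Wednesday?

2098

Jan 1 advances by 2 weekdays after a leap year and by 1 after a common year.
2091: Jan 1 is Monday.
2092: Tuesday (leap)
2093: Thursday
2094: Friday
2095: Saturday
2096: Sunday (leap)
2097: Tuesday
2098: Wednesday
2098 begins on a Wednesday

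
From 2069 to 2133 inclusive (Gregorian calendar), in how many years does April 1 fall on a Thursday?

9

Track April 1's weekday year by year (advancing +1, or +2 across a Feb 29):
  2069: Mon  2070: Tue (+1)  2071: Wed (+1)  2072: Fri (+2)  2073: Sat (+1)
  2074: Sun (+1)  2075: Mon (+1)  2076: Wed (+2)  2077: Thu (+1) ✓  2078: Fri (+1)
  2079: Sat (+1)  2080: Mon (+2)  2081: Tue (+1)  2082: Wed (+1)  … (37 more years) …
  2120: Mon (+2)  2121: Tue (+1)  2122: Wed (+1)  2123: Thu (+1) ✓  2124: Sat (+2)
  2125: Sun (+1)  2126: Mon (+1)  2127: Tue (+1)  2128: Thu (+2) ✓  2129: Fri (+1)
  2130: Sat (+1)  2131: Sun (+1)  2132: Tue (+2)  2133: Wed (+1)
Thursday years: 2077, 2083, 2088, 2094, 2100, 2106, 2117, 2123, 2128 — 9 in total.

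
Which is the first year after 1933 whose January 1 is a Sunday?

Jan 1 advances by 2 weekdays after a leap year and by 1 after a common year.
1933: Jan 1 is Sunday.
1934: Monday
1935: Tuesday
1936: Wednesday (leap)
1937: Friday
1938: Saturday
1939: Sunday
1939 begins on a Sunday

1939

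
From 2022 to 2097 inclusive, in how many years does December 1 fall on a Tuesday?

Track December 1's weekday year by year (advancing +1, or +2 across a Feb 29):
  2022: Thu  2023: Fri (+1)  2024: Sun (+2)  2025: Mon (+1)  2026: Tue (+1) ✓
  2027: Wed (+1)  2028: Fri (+2)  2029: Sat (+1)  2030: Sun (+1)  2031: Mon (+1)
  2032: Wed (+2)  2033: Thu (+1)  2034: Fri (+1)  2035: Sat (+1)  … (48 more years) …
  2084: Fri (+2)  2085: Sat (+1)  2086: Sun (+1)  2087: Mon (+1)  2088: Wed (+2)
  2089: Thu (+1)  2090: Fri (+1)  2091: Sat (+1)  2092: Mon (+2)  2093: Tue (+1) ✓
  2094: Wed (+1)  2095: Thu (+1)  2096: Sat (+2)  2097: Sun (+1)
Tuesday years: 2026, 2037, 2043, 2048, 2054, 2065, 2071, 2076, 2082, 2093 — 10 in total.

10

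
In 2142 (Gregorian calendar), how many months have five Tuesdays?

4

A month of length L has five Tuesdays iff its first Tuesday is on day ≤ L−28 (so day 1–3 in a 31-day month, 1–2 in a 30-day month, day 1 in a leap February).
Checking each month of 2142: Jan starts Mon (31d) ✓; Feb starts Thu (28d); Mar starts Thu (31d); Apr starts Sun (30d); May starts Tue (31d) ✓; Jun starts Fri (30d); Jul starts Sun (31d) ✓; Aug starts Wed (31d); Sep starts Sat (30d); Oct starts Mon (31d) ✓; Nov starts Thu (30d); Dec starts Sat (31d).
Five-Tuesday months: January, May, July, October → 4.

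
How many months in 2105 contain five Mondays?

A month of length L has five Mondays iff its first Monday is on day ≤ L−28 (so day 1–3 in a 31-day month, 1–2 in a 30-day month, day 1 in a leap February).
Checking each month of 2105: Jan starts Thu (31d); Feb starts Sun (28d); Mar starts Sun (31d) ✓; Apr starts Wed (30d); May starts Fri (31d); Jun starts Mon (30d) ✓; Jul starts Wed (31d); Aug starts Sat (31d) ✓; Sep starts Tue (30d); Oct starts Thu (31d); Nov starts Sun (30d) ✓; Dec starts Tue (31d).
Five-Monday months: March, June, August, November → 4.

4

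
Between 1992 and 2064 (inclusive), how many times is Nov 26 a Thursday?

Track Nov 26's weekday year by year (advancing +1, or +2 across a Feb 29):
  1992: Thu ✓  1993: Fri (+1)  1994: Sat (+1)  1995: Sun (+1)  1996: Tue (+2)
  1997: Wed (+1)  1998: Thu (+1) ✓  1999: Fri (+1)  2000: Sun (+2)  2001: Mon (+1)
  2002: Tue (+1)  2003: Wed (+1)  2004: Fri (+2)  2005: Sat (+1)  … (45 more years) …
  2051: Sun (+1)  2052: Tue (+2)  2053: Wed (+1)  2054: Thu (+1) ✓  2055: Fri (+1)
  2056: Sun (+2)  2057: Mon (+1)  2058: Tue (+1)  2059: Wed (+1)  2060: Fri (+2)
  2061: Sat (+1)  2062: Sun (+1)  2063: Mon (+1)  2064: Wed (+2)
Thursday years: 1992, 1998, 2009, 2015, 2020, 2026, 2037, 2043, 2048, 2054 — 10 in total.

10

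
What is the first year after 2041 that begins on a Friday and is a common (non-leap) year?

2049

Jan 1 advances by 2 weekdays after a leap year and by 1 after a common year.
2041: Jan 1 is Tuesday.
2042: Wednesday
2043: Thursday
2044: Friday (leap)
2045: Sunday
2046: Monday
2047: Tuesday
2048: Wednesday (leap)
2049: Friday
2049 begins on a Friday and is a common year.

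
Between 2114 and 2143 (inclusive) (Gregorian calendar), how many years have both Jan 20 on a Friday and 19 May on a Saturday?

Check each year's weekday for Jan 20 and 19 May:
  2114: Sat/Sat  2115: Sun/Sun  2116: Mon/Tue  2117: Wed/Wed  2118: Thu/Thu  2119: Fri/Fri  2120: Sat/Sun  2121: Mon/Mon  2122: Tue/Tue  2123: Wed/Wed  2124: Thu/Fri  2125: Sat/Sat  2126: Sun/Sun  2127: Mon/Mon  2128: Tue/Wed  2129: Thu/Thu  2130: Fri/Fri  2131: Sat/Sat  2132: Sun/Mon  2133: Tue/Tue  2134: Wed/Wed  2135: Thu/Thu  2136: Fri/Sat ✓  2137: Sun/Sun  2138: Mon/Mon  2139: Tue/Tue  2140: Wed/Thu  2141: Fri/Fri  2142: Sat/Sat  2143: Sun/Sun
Both conditions hold in: 2136 — 1.

1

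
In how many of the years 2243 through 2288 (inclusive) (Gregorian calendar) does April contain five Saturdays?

April has 30 days; it has five Saturdays when Saturday falls among the first (month-length − 28) days — i.e. when April 1 is one of Saturday/Friday.
April 1 by year: 2243:Sat✓ 2244:Mon 2245:Tue 2246:Wed 2247:Thu 2248:Sat✓ 2249:Sun 2250:Mon 2251:Tue 2252:Thu 2253:Fri✓ 2254:Sat✓ 2255:Sun 2256:Tue 2257:Wed …(16 more)… 2274:Wed 2275:Thu 2276:Sat✓ 2277:Sun 2278:Mon 2279:Tue 2280:Thu 2281:Fri✓ 2282:Sat✓ 2283:Sun 2284:Tue 2285:Wed 2286:Thu 2287:Fri✓ 2288:Sun
Years with five Saturdays: 2243, 2248, 2253, 2254, 2259, 2264, 2265, 2270, 2271, 2276, 2281, 2282, 2287 → 13.

13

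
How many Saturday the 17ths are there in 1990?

Check the 17th of each month of 1990: Jan 17: Wed, Feb 17: Sat, Mar 17: Sat, Apr 17: Tue, May 17: Thu, Jun 17: Sun, Jul 17: Tue, Aug 17: Fri, Sep 17: Mon, Oct 17: Wed, Nov 17: Sat, Dec 17: Mon.
Saturday occurs in February, March, November — 3 months.

3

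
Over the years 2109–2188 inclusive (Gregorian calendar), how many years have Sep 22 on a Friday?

Track Sep 22's weekday year by year (advancing +1, or +2 across a Feb 29):
  2109: Sun  2110: Mon (+1)  2111: Tue (+1)  2112: Thu (+2)  2113: Fri (+1) ✓
  2114: Sat (+1)  2115: Sun (+1)  2116: Tue (+2)  2117: Wed (+1)  2118: Thu (+1)
  2119: Fri (+1) ✓  2120: Sun (+2)  2121: Mon (+1)  2122: Tue (+1)  … (52 more years) …
  2175: Fri (+1) ✓  2176: Sun (+2)  2177: Mon (+1)  2178: Tue (+1)  2179: Wed (+1)
  2180: Fri (+2) ✓  2181: Sat (+1)  2182: Sun (+1)  2183: Mon (+1)  2184: Wed (+2)
  2185: Thu (+1)  2186: Fri (+1) ✓  2187: Sat (+1)  2188: Mon (+2)
Friday years: 2113, 2119, 2124, 2130, 2141, 2147, 2152, 2158, 2169, 2175, 2180, 2186 — 12 in total.

12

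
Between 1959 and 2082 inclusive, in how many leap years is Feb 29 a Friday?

Leap years in 1959–2082: 31 of them.
Feb 29 weekday advances by 5 (mod 7) from one leap year to the next four years later (or differs when a century non-leap intervenes).
Leap-day weekdays: 1960:Mon 1964:Sat 1968:Thu 1972:Tue 1976:Sun 1980:Fri✓ 1984:Wed 1988:Mon 1992:Sat 1996:Thu 2000:Tue 2004:Sun 2008:Fri✓ …(5 more)… 2032:Sun 2036:Fri✓ 2040:Wed 2044:Mon 2048:Sat 2052:Thu 2056:Tue 2060:Sun 2064:Fri✓ 2068:Wed 2072:Mon 2076:Sat 2080:Thu
Friday: 1980, 2008, 2036, 2064 → 4.

4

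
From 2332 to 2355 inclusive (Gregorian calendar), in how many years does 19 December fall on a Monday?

4

Track 19 December's weekday year by year (advancing +1, or +2 across a Feb 29):
  2332: Mon ✓  2333: Tue (+1)  2334: Wed (+1)  2335: Thu (+1)  2336: Sat (+2)
  2337: Sun (+1)  2338: Mon (+1) ✓  2339: Tue (+1)  2340: Thu (+2)  2341: Fri (+1)
  2342: Sat (+1)  2343: Sun (+1)  2344: Tue (+2)  2345: Wed (+1)  2346: Thu (+1)
  2347: Fri (+1)  2348: Sun (+2)  2349: Mon (+1) ✓  2350: Tue (+1)  2351: Wed (+1)
  2352: Fri (+2)  2353: Sat (+1)  2354: Sun (+1)  2355: Mon (+1) ✓
Monday years: 2332, 2338, 2349, 2355 — 4 in total.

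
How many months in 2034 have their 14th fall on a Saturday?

Check the 14th of each month of 2034: Jan 14: Sat, Feb 14: Tue, Mar 14: Tue, Apr 14: Fri, May 14: Sun, Jun 14: Wed, Jul 14: Fri, Aug 14: Mon, Sep 14: Thu, Oct 14: Sat, Nov 14: Tue, Dec 14: Thu.
Saturday occurs in January, October — 2 months.

2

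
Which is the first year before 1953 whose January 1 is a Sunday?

Jan 1 advances by 2 weekdays after a leap year and by 1 after a common year.
1953: Jan 1 is Thursday.
1952: Tuesday (leap)
1951: Monday
1950: Sunday
1950 begins on a Sunday

1950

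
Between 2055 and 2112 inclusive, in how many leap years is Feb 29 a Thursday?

Leap years in 2055–2112: 14 of them.
Feb 29 weekday advances by 5 (mod 7) from one leap year to the next four years later (or differs when a century non-leap intervenes).
Leap-day weekdays: 2056:Tue 2060:Sun 2064:Fri 2068:Wed 2072:Mon 2076:Sat 2080:Thu✓ 2084:Tue 2088:Sun 2092:Fri 2096:Wed 2104:Fri 2108:Wed 2112:Mon
Thursday: 2080 → 1.

1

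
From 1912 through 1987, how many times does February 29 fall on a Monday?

Leap years in 1912–1987: 19 of them.
Feb 29 weekday advances by 5 (mod 7) from one leap year to the next four years later (or differs when a century non-leap intervenes).
Leap-day weekdays: 1912:Thu 1916:Tue 1920:Sun 1924:Fri 1928:Wed 1932:Mon✓ 1936:Sat 1940:Thu 1944:Tue 1948:Sun 1952:Fri 1956:Wed 1960:Mon✓ 1964:Sat 1968:Thu 1972:Tue 1976:Sun 1980:Fri 1984:Wed
Monday: 1932, 1960 → 2.

2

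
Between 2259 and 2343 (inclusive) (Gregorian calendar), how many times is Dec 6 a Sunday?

13

Track Dec 6's weekday year by year (advancing +1, or +2 across a Feb 29):
  2259: Tue  2260: Thu (+2)  2261: Fri (+1)  2262: Sat (+1)  2263: Sun (+1) ✓
  2264: Tue (+2)  2265: Wed (+1)  2266: Thu (+1)  2267: Fri (+1)  2268: Sun (+2) ✓
  2269: Mon (+1)  2270: Tue (+1)  2271: Wed (+1)  2272: Fri (+2)  … (57 more years) …
  2330: Sat (+1)  2331: Sun (+1) ✓  2332: Tue (+2)  2333: Wed (+1)  2334: Thu (+1)
  2335: Fri (+1)  2336: Sun (+2) ✓  2337: Mon (+1)  2338: Tue (+1)  2339: Wed (+1)
  2340: Fri (+2)  2341: Sat (+1)  2342: Sun (+1) ✓  2343: Mon (+1)
Sunday years: 2263, 2268, 2274, 2285, 2291, 2296, 2303, 2308, 2314, 2325, 2331, 2336, 2342 — 13 in total.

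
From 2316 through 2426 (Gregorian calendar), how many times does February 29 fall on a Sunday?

4

Leap years in 2316–2426: 28 of them.
Feb 29 weekday advances by 5 (mod 7) from one leap year to the next four years later (or differs when a century non-leap intervenes).
Leap-day weekdays: 2316:Tue 2320:Sun✓ 2324:Fri 2328:Wed 2332:Mon 2336:Sat 2340:Thu 2344:Tue 2348:Sun✓ 2352:Fri 2356:Wed 2360:Mon 2364:Sat 2368:Thu 2372:Tue 2376:Sun✓ 2380:Fri 2384:Wed 2388:Mon 2392:Sat 2396:Thu 2400:Tue 2404:Sun✓ 2408:Fri 2412:Wed 2416:Mon 2420:Sat 2424:Thu
Sunday: 2320, 2348, 2376, 2404 → 4.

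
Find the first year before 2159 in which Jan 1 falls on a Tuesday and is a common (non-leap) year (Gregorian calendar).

2154

Jan 1 advances by 2 weekdays after a leap year and by 1 after a common year.
2159: Jan 1 is Monday.
2158: Sunday
2157: Saturday
2156: Thursday (leap)
2155: Wednesday
2154: Tuesday
2154 begins on a Tuesday and is a common year.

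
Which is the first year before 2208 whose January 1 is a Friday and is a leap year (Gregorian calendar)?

Jan 1 advances by 2 weekdays after a leap year and by 1 after a common year.
2208: Jan 1 is Friday (leap).
2207: Thursday
2206: Wednesday
2205: Tuesday
2204: Sunday (leap)
2203: Saturday
2202: Friday
2201: Thursday
2200: Wednesday
2199: Tuesday
2198: Monday
2197: Sunday
2196: Friday (leap)
2196 begins on a Friday and is a leap year.

2196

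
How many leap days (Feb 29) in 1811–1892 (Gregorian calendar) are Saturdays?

3

Leap years in 1811–1892: 21 of them.
Feb 29 weekday advances by 5 (mod 7) from one leap year to the next four years later (or differs when a century non-leap intervenes).
Leap-day weekdays: 1812:Sat✓ 1816:Thu 1820:Tue 1824:Sun 1828:Fri 1832:Wed 1836:Mon 1840:Sat✓ 1844:Thu 1848:Tue 1852:Sun 1856:Fri 1860:Wed 1864:Mon 1868:Sat✓ 1872:Thu 1876:Tue 1880:Sun 1884:Fri 1888:Wed 1892:Mon
Saturday: 1812, 1840, 1868 → 3.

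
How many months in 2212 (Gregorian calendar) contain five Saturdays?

4

A month of length L has five Saturdays iff its first Saturday is on day ≤ L−28 (so day 1–3 in a 31-day month, 1–2 in a 30-day month, day 1 in a leap February).
Checking each month of 2212: Jan starts Wed (31d); Feb starts Sat (29d) ✓; Mar starts Sun (31d); Apr starts Wed (30d); May starts Fri (31d) ✓; Jun starts Mon (30d); Jul starts Wed (31d); Aug starts Sat (31d) ✓; Sep starts Tue (30d); Oct starts Thu (31d) ✓; Nov starts Sun (30d); Dec starts Tue (31d).
Five-Saturday months: February, May, August, October → 4.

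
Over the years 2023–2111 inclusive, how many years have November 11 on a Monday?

Track November 11's weekday year by year (advancing +1, or +2 across a Feb 29):
  2023: Sat  2024: Mon (+2) ✓  2025: Tue (+1)  2026: Wed (+1)  2027: Thu (+1)
  2028: Sat (+2)  2029: Sun (+1)  2030: Mon (+1) ✓  2031: Tue (+1)  2032: Thu (+2)
  2033: Fri (+1)  2034: Sat (+1)  2035: Sun (+1)  2036: Tue (+2)  … (61 more years) …
  2098: Tue (+1)  2099: Wed (+1)  2100: Thu (+1)  2101: Fri (+1)  2102: Sat (+1)
  2103: Sun (+1)  2104: Tue (+2)  2105: Wed (+1)  2106: Thu (+1)  2107: Fri (+1)
  2108: Sun (+2)  2109: Mon (+1) ✓  2110: Tue (+1)  2111: Wed (+1)
Monday years: 2024, 2030, 2041, 2047, 2052, 2058, 2069, 2075, 2080, 2086, 2097, 2109 — 12 in total.

12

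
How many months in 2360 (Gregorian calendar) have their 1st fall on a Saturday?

Check the 1st of each month of 2360: Jan 1: Fri, Feb 1: Mon, Mar 1: Tue, Apr 1: Fri, May 1: Sun, Jun 1: Wed, Jul 1: Fri, Aug 1: Mon, Sep 1: Thu, Oct 1: Sat, Nov 1: Tue, Dec 1: Thu.
Saturday occurs in October — 1 month.

1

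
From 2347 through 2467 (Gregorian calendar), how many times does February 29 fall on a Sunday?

Leap years in 2347–2467: 30 of them.
Feb 29 weekday advances by 5 (mod 7) from one leap year to the next four years later (or differs when a century non-leap intervenes).
Leap-day weekdays: 2348:Sun✓ 2352:Fri 2356:Wed 2360:Mon 2364:Sat 2368:Thu 2372:Tue 2376:Sun✓ 2380:Fri 2384:Wed 2388:Mon 2392:Sat 2396:Thu …(4 more)… 2416:Mon 2420:Sat 2424:Thu 2428:Tue 2432:Sun✓ 2436:Fri 2440:Wed 2444:Mon 2448:Sat 2452:Thu 2456:Tue 2460:Sun✓ 2464:Fri
Sunday: 2348, 2376, 2404, 2432, 2460 → 5.

5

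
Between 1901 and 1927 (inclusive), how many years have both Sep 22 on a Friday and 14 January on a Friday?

1

Check each year's weekday for Sep 22 and 14 January:
  1901: Sun/Mon  1902: Mon/Tue  1903: Tue/Wed  1904: Thu/Thu  1905: Fri/Sat  1906: Sat/Sun  1907: Sun/Mon  1908: Tue/Tue  1909: Wed/Thu  1910: Thu/Fri  1911: Fri/Sat  1912: Sun/Sun  1913: Mon/Tue  1914: Tue/Wed  1915: Wed/Thu  1916: Fri/Fri ✓  1917: Sat/Sun  1918: Sun/Mon  1919: Mon/Tue  1920: Wed/Wed  1921: Thu/Fri  1922: Fri/Sat  1923: Sat/Sun  1924: Mon/Mon  1925: Tue/Wed  1926: Wed/Thu  1927: Thu/Fri
Both conditions hold in: 1916 — 1.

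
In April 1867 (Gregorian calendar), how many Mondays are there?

April 1867 has 30 days and begins on Monday.
The first Monday is April 1.
Mondays fall on 1, 8, 15, 22, 29 — that's 5.

5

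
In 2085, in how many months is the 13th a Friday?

2

Check the 13th of each month of 2085: Jan 13: Sat, Feb 13: Tue, Mar 13: Tue, Apr 13: Fri, May 13: Sun, Jun 13: Wed, Jul 13: Fri, Aug 13: Mon, Sep 13: Thu, Oct 13: Sat, Nov 13: Tue, Dec 13: Thu.
Friday occurs in April, July — 2 months.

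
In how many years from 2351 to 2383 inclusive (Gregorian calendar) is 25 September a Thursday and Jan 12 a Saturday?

2

Check each year's weekday for 25 September and Jan 12:
  2351: Tue/Fri  2352: Thu/Sat ✓  2353: Fri/Mon  2354: Sat/Tue  2355: Sun/Wed  2356: Tue/Thu  2357: Wed/Sat  2358: Thu/Sun  2359: Fri/Mon  2360: Sun/Tue  2361: Mon/Thu  2362: Tue/Fri  2363: Wed/Sat  2364: Fri/Sun  …(5 more)…  2370: Fri/Mon  2371: Sat/Tue  2372: Mon/Wed  2373: Tue/Fri  2374: Wed/Sat  2375: Thu/Sun  2376: Sat/Mon  2377: Sun/Wed  2378: Mon/Thu  2379: Tue/Fri  2380: Thu/Sat ✓  2381: Fri/Mon  2382: Sat/Tue  2383: Sun/Wed
Both conditions hold in: 2352, 2380 — 2.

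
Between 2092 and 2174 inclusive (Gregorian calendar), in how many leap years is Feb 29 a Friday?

Leap years in 2092–2174: 20 of them.
Feb 29 weekday advances by 5 (mod 7) from one leap year to the next four years later (or differs when a century non-leap intervenes).
Leap-day weekdays: 2092:Fri✓ 2096:Wed 2104:Fri✓ 2108:Wed 2112:Mon 2116:Sat 2120:Thu 2124:Tue 2128:Sun 2132:Fri✓ 2136:Wed 2140:Mon 2144:Sat 2148:Thu 2152:Tue 2156:Sun 2160:Fri✓ 2164:Wed 2168:Mon 2172:Sat
Friday: 2092, 2104, 2132, 2160 → 4.

4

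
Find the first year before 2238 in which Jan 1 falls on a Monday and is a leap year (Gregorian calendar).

Jan 1 advances by 2 weekdays after a leap year and by 1 after a common year.
2238: Jan 1 is Monday.
2237: Sunday
2236: Friday (leap)
2235: Thursday
2234: Wednesday
2233: Tuesday
2232: Sunday (leap)
2231: Saturday
2230: Friday
2229: Thursday
2228: Tuesday (leap)
2227: Monday
2226: Sunday
2225: Saturday
2224: Thursday (leap)
2223: Wednesday
2222: Tuesday
2221: Monday
2220: Saturday (leap)
2219: Friday
2218: Thursday
2217: Wednesday
2216: Monday (leap)
2216 begins on a Monday and is a leap year.

2216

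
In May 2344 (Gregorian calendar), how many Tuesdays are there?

5

May 2344 has 31 days and begins on Monday.
The first Tuesday is May 2.
Tuesdays fall on 2, 9, 16, 23, 30 — that's 5.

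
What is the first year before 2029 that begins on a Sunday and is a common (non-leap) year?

Jan 1 advances by 2 weekdays after a leap year and by 1 after a common year.
2029: Jan 1 is Monday.
2028: Saturday (leap)
2027: Friday
2026: Thursday
2025: Wednesday
2024: Monday (leap)
2023: Sunday
2023 begins on a Sunday and is a common year.

2023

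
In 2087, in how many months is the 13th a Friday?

Check the 13th of each month of 2087: Jan 13: Mon, Feb 13: Thu, Mar 13: Thu, Apr 13: Sun, May 13: Tue, Jun 13: Fri, Jul 13: Sun, Aug 13: Wed, Sep 13: Sat, Oct 13: Mon, Nov 13: Thu, Dec 13: Sat.
Friday occurs in June — 1 month.

1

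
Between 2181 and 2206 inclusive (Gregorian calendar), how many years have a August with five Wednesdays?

August has 31 days; it has five Wednesdays when Wednesday falls among the first (month-length − 28) days — i.e. when August 1 is one of Wednesday/Tuesday/Monday.
August 1 by year: 2181:Wed✓ 2182:Thu 2183:Fri 2184:Sun 2185:Mon✓ 2186:Tue✓ 2187:Wed✓ 2188:Fri 2189:Sat 2190:Sun 2191:Mon✓ 2192:Wed✓ 2193:Thu 2194:Fri 2195:Sat 2196:Mon✓ 2197:Tue✓ 2198:Wed✓ 2199:Thu 2200:Fri 2201:Sat 2202:Sun 2203:Mon✓ 2204:Wed✓ 2205:Thu 2206:Fri
Years with five Wednesdays: 2181, 2185, 2186, 2187, 2191, 2192, 2196, 2197, 2198, 2203, 2204 → 11.

11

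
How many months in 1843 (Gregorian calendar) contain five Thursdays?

4

A month of length L has five Thursdays iff its first Thursday is on day ≤ L−28 (so day 1–3 in a 31-day month, 1–2 in a 30-day month, day 1 in a leap February).
Checking each month of 1843: Jan starts Sun (31d); Feb starts Wed (28d); Mar starts Wed (31d) ✓; Apr starts Sat (30d); May starts Mon (31d); Jun starts Thu (30d) ✓; Jul starts Sat (31d); Aug starts Tue (31d) ✓; Sep starts Fri (30d); Oct starts Sun (31d); Nov starts Wed (30d) ✓; Dec starts Fri (31d).
Five-Thursday months: March, June, August, November → 4.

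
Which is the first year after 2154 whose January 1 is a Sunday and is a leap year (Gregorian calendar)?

Jan 1 advances by 2 weekdays after a leap year and by 1 after a common year.
2154: Jan 1 is Tuesday.
2155: Wednesday
2156: Thursday (leap)
2157: Saturday
2158: Sunday
2159: Monday
2160: Tuesday (leap)
2161: Thursday
2162: Friday
2163: Saturday
2164: Sunday (leap)
2164 begins on a Sunday and is a leap year.

2164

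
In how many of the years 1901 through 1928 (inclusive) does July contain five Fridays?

12

July has 31 days; it has five Fridays when Friday falls among the first (month-length − 28) days — i.e. when July 1 is one of Friday/Thursday/Wednesday.
July 1 by year: 1901:Mon 1902:Tue 1903:Wed✓ 1904:Fri✓ 1905:Sat 1906:Sun 1907:Mon 1908:Wed✓ 1909:Thu✓ 1910:Fri✓ 1911:Sat 1912:Mon 1913:Tue 1914:Wed✓ 1915:Thu✓ 1916:Sat 1917:Sun 1918:Mon 1919:Tue 1920:Thu✓ 1921:Fri✓ 1922:Sat 1923:Sun 1924:Tue 1925:Wed✓ 1926:Thu✓ 1927:Fri✓ 1928:Sun
Years with five Fridays: 1903, 1904, 1908, 1909, 1910, 1914, 1915, 1920, 1921, 1925, 1926, 1927 → 12.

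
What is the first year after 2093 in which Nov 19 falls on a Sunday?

2102

From one year to the next, a fixed date's weekday advances by 1, or by 2 when a Feb 29 lies between the two dates.
2093: November 19 is Thursday.
2094: Friday (+1)
2095: Saturday (+1)
2096: Monday (+2)
2097: Tuesday (+1)
2098: Wednesday (+1)
2099: Thursday (+1)
2100: Friday (+1)
2101: Saturday (+1)
2102: Sunday (+1)
Nov 19 falls on a Sunday in 2102.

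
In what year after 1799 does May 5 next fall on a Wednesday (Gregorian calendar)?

From one year to the next, a fixed date's weekday advances by 1, or by 2 when a Feb 29 lies between the two dates.
1799: May 5 is Sunday.
1800: Monday (+1)
1801: Tuesday (+1)
1802: Wednesday (+1)
May 5 falls on a Wednesday in 1802.

1802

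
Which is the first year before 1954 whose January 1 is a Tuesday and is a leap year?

Jan 1 advances by 2 weekdays after a leap year and by 1 after a common year.
1954: Jan 1 is Friday.
1953: Thursday
1952: Tuesday (leap)
1952 begins on a Tuesday and is a leap year.

1952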